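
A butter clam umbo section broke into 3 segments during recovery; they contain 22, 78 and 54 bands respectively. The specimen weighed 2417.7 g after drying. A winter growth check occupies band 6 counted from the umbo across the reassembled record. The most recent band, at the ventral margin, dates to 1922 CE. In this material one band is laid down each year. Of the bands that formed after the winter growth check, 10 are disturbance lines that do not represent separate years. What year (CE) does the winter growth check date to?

1784 CE

Total bands = 22 + 78 + 54 = 154.
154 − 6 = 148 bands lie beyond the winter growth check toward the ventral margin.
Removing the 10 false bands leaves 148 − 10 = 138 true bands beyond the winter growth check.
Counting back 138 years from 1922 CE places the winter growth check in 1922 − 138 = 1784 CE.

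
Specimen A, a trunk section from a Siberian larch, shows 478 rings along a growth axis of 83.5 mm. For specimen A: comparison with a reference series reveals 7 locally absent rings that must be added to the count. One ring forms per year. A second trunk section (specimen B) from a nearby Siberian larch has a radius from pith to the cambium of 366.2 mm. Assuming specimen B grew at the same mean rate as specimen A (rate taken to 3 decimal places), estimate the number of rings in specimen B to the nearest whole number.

Specimen A: correcting the raw count gives 478 + 7 = 485 true rings.
A: Mean rate = 83.5 mm / 485 years ≈ 0.172 mm per year.
B spans 366.2 / 0.172 = 2129.07 years ≈ 2129 rings.

2129 rings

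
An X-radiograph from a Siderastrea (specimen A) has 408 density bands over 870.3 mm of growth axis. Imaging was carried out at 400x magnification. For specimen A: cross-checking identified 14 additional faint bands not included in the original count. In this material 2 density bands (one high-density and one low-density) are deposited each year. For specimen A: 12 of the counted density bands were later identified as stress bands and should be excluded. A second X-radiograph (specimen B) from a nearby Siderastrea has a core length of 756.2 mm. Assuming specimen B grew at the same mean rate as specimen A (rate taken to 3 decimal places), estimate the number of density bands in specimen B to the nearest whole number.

356 density bands

Specimen A: after corrections the count is 408 − 12 + 14 = 410 density bands.
Specimen A: with 2 density bands per year, 410 / 2 = 205 years.
A: Extension rate ≈ 870.3 / 205 = 4.245 mm/year.
B spans 756.2 / 4.245 = 178.14 years; at 2 density bands per year that is 178.14 × 2 ≈ 356 density bands.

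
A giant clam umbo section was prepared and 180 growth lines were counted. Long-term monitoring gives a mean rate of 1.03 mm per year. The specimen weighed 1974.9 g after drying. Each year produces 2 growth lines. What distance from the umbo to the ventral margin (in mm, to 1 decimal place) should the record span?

Dividing by 2 growth lines per year: 180 / 2 = 90 years.
90 years at 1.03 mm/year gives 1.03 × 90 = 92.7 mm.

92.7 mm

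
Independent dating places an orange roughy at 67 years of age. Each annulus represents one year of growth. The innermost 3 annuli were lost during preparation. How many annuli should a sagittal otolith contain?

At one annulus per year, 67 years correspond to 67 annuli.
67 − 3 missed = 64 annuli expected in the prepared section.

64 annuli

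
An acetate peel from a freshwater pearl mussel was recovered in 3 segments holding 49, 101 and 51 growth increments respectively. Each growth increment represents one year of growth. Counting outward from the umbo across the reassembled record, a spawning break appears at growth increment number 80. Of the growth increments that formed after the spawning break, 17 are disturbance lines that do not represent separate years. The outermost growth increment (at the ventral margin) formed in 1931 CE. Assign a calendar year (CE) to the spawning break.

1827 CE

Total growth increments = 49 + 101 + 51 = 201.
The spawning break sits at growth increment 80 from the umbo, so 201 − 80 = 121 growth increments formed after it.
Excluding 17 false growth increments: 121 − 17 = 104.
1931 − 104 = 1827 CE.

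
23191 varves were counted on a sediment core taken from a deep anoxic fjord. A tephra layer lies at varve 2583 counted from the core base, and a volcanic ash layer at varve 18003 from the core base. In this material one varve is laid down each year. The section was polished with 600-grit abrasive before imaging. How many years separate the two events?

15420 years

Separation: 18003 − 2583 = 15420 varves.
That is 15420 years at one varve per year.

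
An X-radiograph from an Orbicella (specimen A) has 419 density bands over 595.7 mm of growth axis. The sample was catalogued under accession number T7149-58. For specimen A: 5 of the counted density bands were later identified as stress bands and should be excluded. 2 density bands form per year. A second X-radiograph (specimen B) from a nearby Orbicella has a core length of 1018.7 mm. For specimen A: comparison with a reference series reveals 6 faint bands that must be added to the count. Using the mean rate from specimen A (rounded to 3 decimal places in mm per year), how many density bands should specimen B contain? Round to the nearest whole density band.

Specimen A: correcting the raw count gives 419 − 5 + 6 = 420 true density bands.
Specimen A: 420 density bands at 2 per year is 420 / 2 = 210 years.
A: Extension rate ≈ 595.7 / 210 = 2.837 mm per year.
Specimen B: 1018.7 mm / 2.837 mm per year = 359.08 years; at 2 density bands per year that is 359.08 × 2 ≈ 718 density bands.

718 density bands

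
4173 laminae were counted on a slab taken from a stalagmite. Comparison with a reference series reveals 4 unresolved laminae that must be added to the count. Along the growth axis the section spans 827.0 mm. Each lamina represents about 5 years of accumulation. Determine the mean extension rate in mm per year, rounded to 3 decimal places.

After corrections the count is 4173 + 4 = 4177 laminae.
Multiplying by 5 years per lamina: 4177 × 5 = 20885 years.
Mean rate = 827.0 mm / 20885 years ≈ 0.040 mm per year.

0.040 mm per year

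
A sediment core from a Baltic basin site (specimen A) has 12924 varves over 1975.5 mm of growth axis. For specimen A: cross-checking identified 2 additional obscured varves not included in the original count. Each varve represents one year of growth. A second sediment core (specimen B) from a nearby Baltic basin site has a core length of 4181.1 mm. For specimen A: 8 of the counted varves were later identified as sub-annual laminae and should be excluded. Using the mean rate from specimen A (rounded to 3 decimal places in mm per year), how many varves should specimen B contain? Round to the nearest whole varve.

Specimen A: adjusted count: 12924 − 8 + 2 = 12918 varves.
A: 1975.5 mm over 12918 years gives 1975.5 / 12918 ≈ 0.153 mm/yr.
Specimen B: 4181.1 mm / 0.153 mm per year = 27327.45 years ≈ 27327 varves.

27327 varves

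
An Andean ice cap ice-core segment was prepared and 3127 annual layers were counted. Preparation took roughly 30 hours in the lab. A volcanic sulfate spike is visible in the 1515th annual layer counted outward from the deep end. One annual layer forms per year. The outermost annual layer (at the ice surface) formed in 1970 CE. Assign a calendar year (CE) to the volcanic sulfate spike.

358 CE

The volcanic sulfate spike sits at annual layer 1515 from the deep end, so 3127 − 1515 = 1612 annual layers formed after it.
The annual layer at the ice surface is 1970 CE, so the volcanic sulfate spike dates to 1970 − 1612 = 358 CE.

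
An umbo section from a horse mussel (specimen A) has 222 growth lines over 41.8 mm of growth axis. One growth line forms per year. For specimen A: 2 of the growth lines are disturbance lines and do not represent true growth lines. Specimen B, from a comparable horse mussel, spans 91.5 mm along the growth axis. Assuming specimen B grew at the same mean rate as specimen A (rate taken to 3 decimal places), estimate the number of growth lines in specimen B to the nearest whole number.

Specimen A: correcting the raw count gives 222 − 2 = 220 true growth lines.
A: 41.8 mm over 220 years gives 41.8 / 220 ≈ 0.190 mm/year.
B spans 91.5 / 0.190 = 481.58 years ≈ 482 growth lines.

482 growth lines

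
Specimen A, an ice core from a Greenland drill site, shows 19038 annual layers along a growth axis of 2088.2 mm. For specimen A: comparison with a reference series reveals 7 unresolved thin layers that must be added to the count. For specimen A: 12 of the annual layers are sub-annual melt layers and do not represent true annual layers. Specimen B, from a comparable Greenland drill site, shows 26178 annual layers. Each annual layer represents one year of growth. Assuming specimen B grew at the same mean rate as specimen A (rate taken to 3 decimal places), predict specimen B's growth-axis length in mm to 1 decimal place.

Specimen A: correcting the raw count gives 19038 − 12 + 7 = 19033 true annual layers.
A: Mean rate = 2088.2 mm / 19033 years ≈ 0.110 mm/year.
For B, 0.110 mm/year × 26178 years = 2879.6 mm.

2879.6 mm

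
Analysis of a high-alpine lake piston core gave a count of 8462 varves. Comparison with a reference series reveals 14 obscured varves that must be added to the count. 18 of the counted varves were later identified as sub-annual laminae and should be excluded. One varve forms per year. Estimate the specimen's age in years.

Correcting the raw count gives 8462 − 18 + 14 = 8458 true varves.
One varve per year makes the duration 8458 years.

8458 years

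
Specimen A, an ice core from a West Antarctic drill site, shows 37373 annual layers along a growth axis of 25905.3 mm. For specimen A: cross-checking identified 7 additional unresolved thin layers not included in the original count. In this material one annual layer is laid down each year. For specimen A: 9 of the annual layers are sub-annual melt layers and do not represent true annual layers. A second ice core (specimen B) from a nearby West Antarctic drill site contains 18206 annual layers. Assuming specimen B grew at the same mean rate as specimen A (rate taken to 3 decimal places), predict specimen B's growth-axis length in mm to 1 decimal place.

12616.8 mm

Specimen A: true annual layer count = 37373 − 9 + 7 = 37371.
A: Mean rate = 25905.3 mm / 37371 years ≈ 0.693 mm per year.
Length of B = 0.693 × 18206 = 12616.8 mm.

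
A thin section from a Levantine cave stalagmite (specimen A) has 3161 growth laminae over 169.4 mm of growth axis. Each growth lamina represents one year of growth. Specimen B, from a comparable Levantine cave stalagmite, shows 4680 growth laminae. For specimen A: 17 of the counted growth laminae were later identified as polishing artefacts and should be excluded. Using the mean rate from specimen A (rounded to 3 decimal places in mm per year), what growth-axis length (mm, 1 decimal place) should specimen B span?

252.7 mm

Specimen A: adjusted count: 3161 − 17 = 3144 growth laminae.
A: Extension rate ≈ 169.4 / 3144 = 0.054 mm/year.
For B, 0.054 mm/year × 4680 years = 252.7 mm.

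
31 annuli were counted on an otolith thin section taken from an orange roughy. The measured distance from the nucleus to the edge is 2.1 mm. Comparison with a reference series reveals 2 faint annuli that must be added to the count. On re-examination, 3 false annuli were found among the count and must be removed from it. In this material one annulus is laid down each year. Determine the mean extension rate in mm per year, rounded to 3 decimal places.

After corrections the count is 31 − 3 + 2 = 30 annuli.
2.1 mm over 30 years gives 2.1 / 30 ≈ 0.070 mm per year.

0.070 mm per year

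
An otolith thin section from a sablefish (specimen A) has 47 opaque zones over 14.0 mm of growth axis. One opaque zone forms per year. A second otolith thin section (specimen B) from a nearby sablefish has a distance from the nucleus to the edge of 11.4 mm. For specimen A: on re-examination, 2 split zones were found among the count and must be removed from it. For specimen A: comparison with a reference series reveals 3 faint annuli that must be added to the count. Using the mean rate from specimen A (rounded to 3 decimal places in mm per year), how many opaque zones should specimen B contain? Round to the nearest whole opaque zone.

Specimen A: after corrections the count is 47 − 2 + 3 = 48 opaque zones.
A: Extension rate ≈ 14.0 / 48 = 0.292 mm/yr.
For B, 11.4 / 0.292 = 39.04 years ≈ 39 opaque zones.

39 opaque zones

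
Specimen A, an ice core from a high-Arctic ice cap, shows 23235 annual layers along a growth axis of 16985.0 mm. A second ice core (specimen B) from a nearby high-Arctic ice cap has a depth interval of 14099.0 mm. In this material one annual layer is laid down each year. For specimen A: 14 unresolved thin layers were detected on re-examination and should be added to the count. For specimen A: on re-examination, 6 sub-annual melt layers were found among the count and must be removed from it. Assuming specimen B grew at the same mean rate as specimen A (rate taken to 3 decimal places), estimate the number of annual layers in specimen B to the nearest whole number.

Specimen A: after corrections the count is 23235 − 6 + 14 = 23243 annual layers.
A: Mean rate = 16985.0 mm / 23243 years ≈ 0.731 mm/year.
Specimen B: 14099.0 mm / 0.731 mm per year = 19287.28 years ≈ 19287 annual layers.

19287 annual layers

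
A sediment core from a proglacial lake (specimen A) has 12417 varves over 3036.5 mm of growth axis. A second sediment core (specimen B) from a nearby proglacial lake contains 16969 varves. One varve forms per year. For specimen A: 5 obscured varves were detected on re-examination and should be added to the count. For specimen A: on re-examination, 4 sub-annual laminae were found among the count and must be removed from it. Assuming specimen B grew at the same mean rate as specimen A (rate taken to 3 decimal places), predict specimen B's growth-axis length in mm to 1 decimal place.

Specimen A: adjusted count: 12417 − 4 + 5 = 12418 varves.
A: Extension rate ≈ 3036.5 / 12418 = 0.245 mm/yr.
For B, 0.245 mm/year × 16969 years = 4157.4 mm.

4157.4 mm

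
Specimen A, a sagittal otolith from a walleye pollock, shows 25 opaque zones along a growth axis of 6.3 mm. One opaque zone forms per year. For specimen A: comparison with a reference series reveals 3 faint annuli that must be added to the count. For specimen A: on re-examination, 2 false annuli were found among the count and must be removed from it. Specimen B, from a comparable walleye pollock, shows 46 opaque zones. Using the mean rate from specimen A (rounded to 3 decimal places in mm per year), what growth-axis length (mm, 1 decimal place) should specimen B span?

Specimen A: after corrections the count is 25 − 2 + 3 = 26 opaque zones.
A: Mean rate = 6.3 mm / 26 years ≈ 0.242 mm/year.
For B, 0.242 mm/year × 46 years = 11.1 mm.

11.1 mm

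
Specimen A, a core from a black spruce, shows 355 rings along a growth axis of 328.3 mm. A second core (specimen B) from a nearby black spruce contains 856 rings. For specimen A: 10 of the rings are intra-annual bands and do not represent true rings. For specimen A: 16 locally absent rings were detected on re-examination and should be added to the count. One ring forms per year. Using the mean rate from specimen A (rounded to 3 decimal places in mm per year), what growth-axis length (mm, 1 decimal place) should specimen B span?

Specimen A: true ring count = 355 − 10 + 16 = 361.
A: 328.3 mm over 361 years gives 328.3 / 361 ≈ 0.909 mm per year.
For B, 0.909 mm/year × 856 years = 778.1 mm.

778.1 mm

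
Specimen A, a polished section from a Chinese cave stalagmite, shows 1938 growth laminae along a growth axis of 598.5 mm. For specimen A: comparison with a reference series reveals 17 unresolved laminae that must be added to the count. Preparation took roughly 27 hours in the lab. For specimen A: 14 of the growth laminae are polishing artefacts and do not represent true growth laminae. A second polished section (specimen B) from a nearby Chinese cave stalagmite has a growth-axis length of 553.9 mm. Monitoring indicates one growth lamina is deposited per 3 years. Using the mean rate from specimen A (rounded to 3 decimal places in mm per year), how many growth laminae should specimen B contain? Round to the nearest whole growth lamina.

Specimen A: correcting the raw count gives 1938 − 14 + 17 = 1941 true growth laminae.
Specimen A: 1941 growth laminae at 3 years each span 1941 × 3 = 5823 years.
A: 598.5 mm over 5823 years gives 598.5 / 5823 ≈ 0.103 mm/year.
Specimen B: 553.9 mm / 0.103 mm per year = 5377.67 years; at 3 years per growth lamina that is 5377.67 / 3 ≈ 1793 growth laminae.

1793 growth laminae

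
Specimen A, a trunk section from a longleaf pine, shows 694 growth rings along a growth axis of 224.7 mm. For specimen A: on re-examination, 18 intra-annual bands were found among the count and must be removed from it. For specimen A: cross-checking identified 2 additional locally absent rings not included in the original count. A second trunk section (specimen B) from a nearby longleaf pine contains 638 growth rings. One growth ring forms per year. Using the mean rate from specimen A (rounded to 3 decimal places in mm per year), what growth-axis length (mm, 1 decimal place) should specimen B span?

211.2 mm

Specimen A: after corrections the count is 694 − 18 + 2 = 678 growth rings.
A: Mean rate = 224.7 mm / 678 years ≈ 0.331 mm per year.
B's length ≈ 0.331 × 638 = 211.2 mm.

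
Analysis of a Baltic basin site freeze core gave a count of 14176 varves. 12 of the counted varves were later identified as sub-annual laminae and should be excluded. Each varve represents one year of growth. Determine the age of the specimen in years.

14164 years

Correcting the raw count gives 14176 − 12 = 14164 true varves.
With a one-to-one varve periodicity this is 14164 years.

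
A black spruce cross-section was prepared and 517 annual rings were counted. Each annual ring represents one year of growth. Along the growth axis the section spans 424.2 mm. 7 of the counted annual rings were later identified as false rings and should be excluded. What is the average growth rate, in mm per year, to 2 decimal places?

Adjusted count: 517 − 7 = 510 annual rings.
424.2 mm over 510 years gives 424.2 / 510 ≈ 0.83 mm per year.

0.83 mm per year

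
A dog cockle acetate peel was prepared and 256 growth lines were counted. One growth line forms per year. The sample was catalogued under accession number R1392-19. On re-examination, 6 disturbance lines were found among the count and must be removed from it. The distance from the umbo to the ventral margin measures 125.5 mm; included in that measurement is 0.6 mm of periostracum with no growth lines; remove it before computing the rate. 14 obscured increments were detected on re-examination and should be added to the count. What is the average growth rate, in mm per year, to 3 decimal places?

After corrections the count is 256 − 6 + 14 = 264 growth lines.
Net length = 125.5 − 0.6 = 124.9 mm.
124.9 mm over 264 years gives 124.9 / 264 ≈ 0.473 mm per year.

0.473 mm per year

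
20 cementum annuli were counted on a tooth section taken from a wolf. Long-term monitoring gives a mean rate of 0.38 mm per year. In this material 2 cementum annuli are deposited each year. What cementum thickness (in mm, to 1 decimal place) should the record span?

20 cementum annuli at 2 per year is 20 / 2 = 10 years.
Predicted length = 0.38 mm/year × 10 years = 3.8 mm.

3.8 mm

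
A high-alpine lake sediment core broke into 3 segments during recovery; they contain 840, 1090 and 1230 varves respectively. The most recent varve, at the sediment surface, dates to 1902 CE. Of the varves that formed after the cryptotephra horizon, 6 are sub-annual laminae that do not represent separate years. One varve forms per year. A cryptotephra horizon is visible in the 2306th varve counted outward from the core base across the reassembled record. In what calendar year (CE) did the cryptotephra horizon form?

Total varves = 840 + 1090 + 1230 = 3160.
The cryptotephra horizon sits at varve 2306 from the core base, so 3160 − 2306 = 854 varves formed after it.
Removing the 6 false varves leaves 854 − 6 = 848 true varves beyond the cryptotephra horizon.
Counting back 848 years from 1902 CE places the cryptotephra horizon in 1902 − 848 = 1054 CE.

1054 CE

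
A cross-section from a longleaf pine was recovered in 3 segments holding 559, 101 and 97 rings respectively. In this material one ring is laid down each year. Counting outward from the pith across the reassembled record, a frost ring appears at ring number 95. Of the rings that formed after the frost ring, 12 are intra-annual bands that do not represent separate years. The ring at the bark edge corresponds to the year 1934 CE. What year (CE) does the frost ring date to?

1284 CE

Total rings = 559 + 101 + 97 = 757.
757 − 95 = 662 rings lie beyond the frost ring toward the bark edge.
662 − 12 false = 650 true rings after the frost ring.
Counting back 650 years from 1934 CE places the frost ring in 1934 − 650 = 1284 CE.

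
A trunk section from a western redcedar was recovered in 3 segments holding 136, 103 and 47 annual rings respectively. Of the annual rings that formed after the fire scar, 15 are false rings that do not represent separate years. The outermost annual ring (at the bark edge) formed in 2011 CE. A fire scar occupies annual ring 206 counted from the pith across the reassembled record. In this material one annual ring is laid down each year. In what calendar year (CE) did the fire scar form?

1946 CE

Total annual rings = 136 + 103 + 47 = 286.
286 − 206 = 80 annual rings lie beyond the fire scar toward the bark edge.
80 − 15 false = 65 true annual rings after the fire scar.
The annual ring at the bark edge is 2011 CE, so the fire scar dates to 2011 − 65 = 1946 CE.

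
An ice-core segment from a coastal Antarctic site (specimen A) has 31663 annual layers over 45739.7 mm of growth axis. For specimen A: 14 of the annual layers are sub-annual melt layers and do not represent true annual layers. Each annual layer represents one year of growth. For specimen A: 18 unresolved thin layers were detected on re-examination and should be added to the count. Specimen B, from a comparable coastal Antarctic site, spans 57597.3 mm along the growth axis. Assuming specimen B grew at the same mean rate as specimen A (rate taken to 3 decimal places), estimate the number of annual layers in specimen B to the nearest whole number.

39887 annual layers

Specimen A: after corrections the count is 31663 − 14 + 18 = 31667 annual layers.
A: Extension rate ≈ 45739.7 / 31667 = 1.444 mm per year.
Specimen B: 57597.3 mm / 1.444 mm per year = 39887.33 years ≈ 39887 annual layers.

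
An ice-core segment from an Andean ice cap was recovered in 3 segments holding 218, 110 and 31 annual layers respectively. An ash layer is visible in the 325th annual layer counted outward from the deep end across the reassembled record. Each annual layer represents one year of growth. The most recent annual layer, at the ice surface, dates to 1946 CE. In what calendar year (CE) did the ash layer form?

Total annual layers = 218 + 110 + 31 = 359.
Between annual layer 325 and the ice surface there are 359 − 325 = 34 annual layers.
1946 − 34 = 1912 CE.

1912 CE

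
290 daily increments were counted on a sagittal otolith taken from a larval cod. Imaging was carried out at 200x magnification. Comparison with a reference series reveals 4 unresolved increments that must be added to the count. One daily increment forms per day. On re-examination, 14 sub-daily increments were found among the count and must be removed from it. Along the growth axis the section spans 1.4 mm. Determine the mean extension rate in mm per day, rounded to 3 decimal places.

0.005 mm per day

Correcting the raw count gives 290 − 14 + 4 = 280 true daily increments.
Mean rate = 1.4 mm / 280 days ≈ 0.005 mm per day.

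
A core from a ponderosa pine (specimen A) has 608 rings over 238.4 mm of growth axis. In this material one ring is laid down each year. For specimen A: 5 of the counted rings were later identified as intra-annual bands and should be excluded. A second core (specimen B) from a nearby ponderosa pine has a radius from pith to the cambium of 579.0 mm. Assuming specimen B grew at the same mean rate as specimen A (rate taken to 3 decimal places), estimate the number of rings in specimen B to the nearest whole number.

1466 rings

Specimen A: true ring count = 608 − 5 = 603.
A: Mean rate = 238.4 mm / 603 years ≈ 0.395 mm/year.
B spans 579.0 / 0.395 = 1465.82 years ≈ 1466 rings.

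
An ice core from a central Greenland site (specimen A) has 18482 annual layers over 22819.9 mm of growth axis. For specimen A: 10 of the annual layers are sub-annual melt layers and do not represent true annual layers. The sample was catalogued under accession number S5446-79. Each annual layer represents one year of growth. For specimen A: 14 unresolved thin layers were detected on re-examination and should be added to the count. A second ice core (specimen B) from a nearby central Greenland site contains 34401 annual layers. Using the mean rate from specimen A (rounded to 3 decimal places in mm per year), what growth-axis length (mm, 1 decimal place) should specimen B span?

Specimen A: correcting the raw count gives 18482 − 10 + 14 = 18486 true annual layers.
A: Mean rate = 22819.9 mm / 18486 years ≈ 1.234 mm/year.
B's length ≈ 1.234 × 34401 = 42450.8 mm.

42450.8 mm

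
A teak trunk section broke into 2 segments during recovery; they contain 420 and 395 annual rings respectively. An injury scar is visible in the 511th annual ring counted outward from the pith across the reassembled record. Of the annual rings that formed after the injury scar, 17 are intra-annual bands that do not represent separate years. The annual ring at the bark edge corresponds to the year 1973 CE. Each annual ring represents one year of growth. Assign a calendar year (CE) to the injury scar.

1686 CE

Total annual rings = 420 + 395 = 815.
815 − 511 = 304 annual rings lie beyond the injury scar toward the bark edge.
Excluding 17 false annual rings: 304 − 17 = 287.
The annual ring at the bark edge is 1973 CE, so the injury scar dates to 1973 − 287 = 1686 CE.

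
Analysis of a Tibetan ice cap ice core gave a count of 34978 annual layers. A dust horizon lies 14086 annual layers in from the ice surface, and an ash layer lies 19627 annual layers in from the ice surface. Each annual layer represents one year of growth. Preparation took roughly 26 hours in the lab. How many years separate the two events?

The two markers are separated by 19627 − 14086 = 5541 annual layers.
That is 5541 years at one annual layer per year.

5541 years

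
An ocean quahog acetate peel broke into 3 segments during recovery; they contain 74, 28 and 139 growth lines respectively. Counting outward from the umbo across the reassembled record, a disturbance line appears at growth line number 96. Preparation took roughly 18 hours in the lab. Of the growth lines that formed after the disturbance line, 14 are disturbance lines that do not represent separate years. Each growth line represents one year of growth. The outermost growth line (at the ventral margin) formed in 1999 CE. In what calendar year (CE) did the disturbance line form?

1868 CE

Total growth lines = 74 + 28 + 139 = 241.
Between growth line 96 and the ventral margin there are 241 − 96 = 145 growth lines.
Removing the 14 false growth lines leaves 145 − 14 = 131 true growth lines beyond the disturbance line.
Counting back 131 years from 1999 CE places the disturbance line in 1999 − 131 = 1868 CE.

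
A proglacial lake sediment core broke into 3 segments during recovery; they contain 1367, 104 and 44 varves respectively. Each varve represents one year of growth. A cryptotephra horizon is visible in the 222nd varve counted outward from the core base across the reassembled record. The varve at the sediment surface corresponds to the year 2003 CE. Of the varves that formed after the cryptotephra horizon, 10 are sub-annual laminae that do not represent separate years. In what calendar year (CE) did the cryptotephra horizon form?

720 CE

Total varves = 1367 + 104 + 44 = 1515.
1515 − 222 = 1293 varves lie beyond the cryptotephra horizon toward the sediment surface.
Excluding 10 false varves: 1293 − 10 = 1283.
Counting back 1283 years from 2003 CE places the cryptotephra horizon in 2003 − 1283 = 720 CE.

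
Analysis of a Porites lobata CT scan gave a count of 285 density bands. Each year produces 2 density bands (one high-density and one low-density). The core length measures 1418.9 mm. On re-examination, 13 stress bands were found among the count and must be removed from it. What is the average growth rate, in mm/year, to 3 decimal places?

Correcting the raw count gives 285 − 13 = 272 true density bands.
With 2 density bands per year, 272 / 2 = 136 years.
1418.9 mm over 136 years gives 1418.9 / 136 ≈ 10.433 mm/year.

10.433 mm/year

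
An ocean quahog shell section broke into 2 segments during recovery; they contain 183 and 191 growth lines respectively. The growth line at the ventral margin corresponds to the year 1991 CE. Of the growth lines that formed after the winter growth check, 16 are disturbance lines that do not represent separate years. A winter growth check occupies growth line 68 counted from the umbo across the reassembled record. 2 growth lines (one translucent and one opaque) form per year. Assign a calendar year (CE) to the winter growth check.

Total growth lines = 183 + 191 = 374.
374 − 68 = 306 growth lines lie beyond the winter growth check toward the ventral margin.
Excluding 16 false growth lines: 306 − 16 = 290.
Dividing by 2 growth lines per year: 290 / 2 = 145 years.
1991 − 145 = 1846 CE.

1846 CE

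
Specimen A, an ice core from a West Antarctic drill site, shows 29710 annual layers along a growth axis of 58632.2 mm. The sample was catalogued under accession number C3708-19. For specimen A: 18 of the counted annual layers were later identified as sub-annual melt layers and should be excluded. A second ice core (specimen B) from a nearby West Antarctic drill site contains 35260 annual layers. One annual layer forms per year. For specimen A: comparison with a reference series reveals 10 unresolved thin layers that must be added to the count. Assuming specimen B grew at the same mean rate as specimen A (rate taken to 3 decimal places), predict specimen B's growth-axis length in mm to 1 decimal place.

Specimen A: true annual layer count = 29710 − 18 + 10 = 29702.
A: 58632.2 mm over 29702 years gives 58632.2 / 29702 ≈ 1.974 mm per year.
For B, 1.974 mm/year × 35260 years = 69603.2 mm.

69603.2 mm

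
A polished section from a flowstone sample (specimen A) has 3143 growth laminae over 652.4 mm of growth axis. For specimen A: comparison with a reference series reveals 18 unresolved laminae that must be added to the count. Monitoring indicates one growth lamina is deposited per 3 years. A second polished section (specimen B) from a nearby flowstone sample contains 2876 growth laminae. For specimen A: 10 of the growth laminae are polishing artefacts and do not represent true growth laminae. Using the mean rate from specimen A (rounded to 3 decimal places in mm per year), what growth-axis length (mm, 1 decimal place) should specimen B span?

595.3 mm

Specimen A: correcting the raw count gives 3143 − 10 + 18 = 3151 true growth laminae.
Specimen A: at 3 years per growth lamina, 3151 × 3 = 9453 years.
A: Mean rate = 652.4 mm / 9453 years ≈ 0.069 mm/year.
Specimen B: 2876 growth laminae at 3 years each span 2876 × 3 = 8628 years. B's length ≈ 0.069 × 8628 = 595.3 mm.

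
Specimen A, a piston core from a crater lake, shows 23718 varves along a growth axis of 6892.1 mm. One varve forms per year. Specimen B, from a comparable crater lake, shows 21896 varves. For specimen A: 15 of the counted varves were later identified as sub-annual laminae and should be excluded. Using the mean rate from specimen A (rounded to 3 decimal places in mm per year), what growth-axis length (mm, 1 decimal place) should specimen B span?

6371.7 mm

Specimen A: after corrections the count is 23718 − 15 = 23703 varves.
A: Mean rate = 6892.1 mm / 23703 years ≈ 0.291 mm per year.
Length of B = 0.291 × 21896 = 6371.7 mm.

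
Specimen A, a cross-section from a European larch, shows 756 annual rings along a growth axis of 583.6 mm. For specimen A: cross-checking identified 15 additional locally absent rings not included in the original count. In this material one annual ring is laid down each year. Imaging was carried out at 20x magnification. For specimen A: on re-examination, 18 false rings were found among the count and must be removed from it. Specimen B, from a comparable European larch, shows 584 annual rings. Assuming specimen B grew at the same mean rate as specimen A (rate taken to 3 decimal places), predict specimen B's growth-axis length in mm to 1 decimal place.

452.6 mm

Specimen A: adjusted count: 756 − 18 + 15 = 753 annual rings.
A: Mean rate = 583.6 mm / 753 years ≈ 0.775 mm/year.
Length of B = 0.775 × 584 = 452.6 mm.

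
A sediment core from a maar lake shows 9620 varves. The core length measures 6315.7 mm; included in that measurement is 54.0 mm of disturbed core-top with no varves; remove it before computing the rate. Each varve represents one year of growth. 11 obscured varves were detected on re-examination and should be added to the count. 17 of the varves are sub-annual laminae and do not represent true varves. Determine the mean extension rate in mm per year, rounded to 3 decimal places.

True varve count = 9620 − 17 + 11 = 9614.
Net length = 6315.7 − 54.0 = 6261.7 mm.
6261.7 mm over 9614 years gives 6261.7 / 9614 ≈ 0.651 mm per year.

0.651 mm per year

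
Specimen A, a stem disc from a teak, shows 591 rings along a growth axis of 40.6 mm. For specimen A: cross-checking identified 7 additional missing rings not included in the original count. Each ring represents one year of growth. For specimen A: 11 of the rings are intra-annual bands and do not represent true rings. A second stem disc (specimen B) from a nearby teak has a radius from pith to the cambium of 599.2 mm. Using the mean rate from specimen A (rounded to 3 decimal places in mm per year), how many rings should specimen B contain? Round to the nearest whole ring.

8684 rings

Specimen A: adjusted count: 591 − 11 + 7 = 587 rings.
A: Mean rate = 40.6 mm / 587 years ≈ 0.069 mm/yr.
B spans 599.2 / 0.069 = 8684.06 years ≈ 8684 rings.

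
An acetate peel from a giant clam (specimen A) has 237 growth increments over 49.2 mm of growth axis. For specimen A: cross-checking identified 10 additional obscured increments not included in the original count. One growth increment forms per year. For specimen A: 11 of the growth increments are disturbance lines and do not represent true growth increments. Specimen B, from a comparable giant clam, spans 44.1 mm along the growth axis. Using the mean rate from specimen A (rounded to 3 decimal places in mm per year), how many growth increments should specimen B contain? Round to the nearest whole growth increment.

212 growth increments

Specimen A: true growth increment count = 237 − 11 + 10 = 236.
A: 49.2 mm over 236 years gives 49.2 / 236 ≈ 0.208 mm/yr.
For B, 44.1 / 0.208 = 212.02 years ≈ 212 growth increments.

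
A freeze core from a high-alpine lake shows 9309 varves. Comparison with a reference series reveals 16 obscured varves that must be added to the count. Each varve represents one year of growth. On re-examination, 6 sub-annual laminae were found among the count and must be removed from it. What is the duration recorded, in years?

9319 years

True varve count = 9309 − 6 + 16 = 9319.
At one varve per year, that is 9319 years.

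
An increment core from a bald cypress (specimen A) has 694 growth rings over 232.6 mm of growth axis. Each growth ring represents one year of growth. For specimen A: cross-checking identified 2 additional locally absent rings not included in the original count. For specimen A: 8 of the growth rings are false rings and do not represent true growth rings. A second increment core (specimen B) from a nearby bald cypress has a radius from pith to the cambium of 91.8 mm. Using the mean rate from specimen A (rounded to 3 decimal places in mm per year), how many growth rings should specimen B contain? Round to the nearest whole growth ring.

272 growth rings

Specimen A: true growth ring count = 694 − 8 + 2 = 688.
A: Extension rate ≈ 232.6 / 688 = 0.338 mm per year.
B spans 91.8 / 0.338 = 271.60 years ≈ 272 growth rings.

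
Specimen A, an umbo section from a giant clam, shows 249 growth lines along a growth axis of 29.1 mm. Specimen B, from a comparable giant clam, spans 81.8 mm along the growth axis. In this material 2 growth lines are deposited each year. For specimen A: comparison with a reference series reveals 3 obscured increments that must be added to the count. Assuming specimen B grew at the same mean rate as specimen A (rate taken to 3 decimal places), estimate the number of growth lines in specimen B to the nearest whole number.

Specimen A: correcting the raw count gives 249 + 3 = 252 true growth lines.
Specimen A: 252 growth lines at 2 per year is 252 / 2 = 126 years.
A: Extension rate ≈ 29.1 / 126 = 0.231 mm/yr.
B spans 81.8 / 0.231 = 354.11 years; at 2 growth lines per year that is 354.11 × 2 ≈ 708 growth lines.

708 growth lines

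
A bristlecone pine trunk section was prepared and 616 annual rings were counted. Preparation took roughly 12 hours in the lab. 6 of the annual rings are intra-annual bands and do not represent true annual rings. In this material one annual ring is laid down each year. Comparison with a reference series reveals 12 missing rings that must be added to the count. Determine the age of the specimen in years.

Correcting the raw count gives 616 − 6 + 12 = 622 true annual rings.
One annual ring per year makes the duration 622 years.

622 years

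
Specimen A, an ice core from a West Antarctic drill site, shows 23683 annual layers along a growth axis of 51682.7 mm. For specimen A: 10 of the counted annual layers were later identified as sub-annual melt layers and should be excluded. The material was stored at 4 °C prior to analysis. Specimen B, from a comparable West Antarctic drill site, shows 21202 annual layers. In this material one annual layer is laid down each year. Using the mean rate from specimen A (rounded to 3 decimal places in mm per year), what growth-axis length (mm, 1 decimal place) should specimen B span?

46284.0 mm

Specimen A: correcting the raw count gives 23683 − 10 = 23673 true annual layers.
A: Mean rate = 51682.7 mm / 23673 years ≈ 2.183 mm/year.
Length of B = 2.183 × 21202 = 46284.0 mm.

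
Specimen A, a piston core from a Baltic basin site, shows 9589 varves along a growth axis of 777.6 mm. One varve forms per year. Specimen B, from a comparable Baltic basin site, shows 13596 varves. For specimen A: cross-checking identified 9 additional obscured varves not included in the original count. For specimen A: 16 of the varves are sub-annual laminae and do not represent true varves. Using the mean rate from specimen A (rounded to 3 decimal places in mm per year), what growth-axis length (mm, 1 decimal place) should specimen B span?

Specimen A: correcting the raw count gives 9589 − 16 + 9 = 9582 true varves.
A: Mean rate = 777.6 mm / 9582 years ≈ 0.081 mm/year.
Length of B = 0.081 × 13596 = 1101.3 mm.

1101.3 mm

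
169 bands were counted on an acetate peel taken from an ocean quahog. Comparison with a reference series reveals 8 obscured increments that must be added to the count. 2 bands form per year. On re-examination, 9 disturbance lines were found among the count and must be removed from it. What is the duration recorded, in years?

Correcting the raw count gives 169 − 9 + 8 = 168 true bands.
Dividing by 2 bands per year: 168 / 2 = 84 years.

84 years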